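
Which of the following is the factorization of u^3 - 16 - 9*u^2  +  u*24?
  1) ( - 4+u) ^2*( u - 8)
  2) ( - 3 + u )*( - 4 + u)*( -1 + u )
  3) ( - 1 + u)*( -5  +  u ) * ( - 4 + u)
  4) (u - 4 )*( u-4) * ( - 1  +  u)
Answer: 4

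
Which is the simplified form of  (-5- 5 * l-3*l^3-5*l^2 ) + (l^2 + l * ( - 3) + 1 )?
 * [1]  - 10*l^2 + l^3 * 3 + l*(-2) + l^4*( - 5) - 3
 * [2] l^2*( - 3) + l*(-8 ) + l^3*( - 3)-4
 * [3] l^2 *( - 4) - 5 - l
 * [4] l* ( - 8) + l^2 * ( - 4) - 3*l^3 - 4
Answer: 4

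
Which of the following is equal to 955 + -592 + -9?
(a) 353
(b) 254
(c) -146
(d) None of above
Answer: d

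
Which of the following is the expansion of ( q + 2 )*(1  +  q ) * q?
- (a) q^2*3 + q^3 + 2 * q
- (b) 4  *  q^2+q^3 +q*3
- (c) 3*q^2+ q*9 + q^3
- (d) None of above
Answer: a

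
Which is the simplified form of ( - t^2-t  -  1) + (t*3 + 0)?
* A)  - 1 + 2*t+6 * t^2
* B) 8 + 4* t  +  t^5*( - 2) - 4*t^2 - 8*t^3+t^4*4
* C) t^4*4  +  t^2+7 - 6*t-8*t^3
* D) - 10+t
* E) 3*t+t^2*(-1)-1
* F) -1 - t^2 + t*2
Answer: F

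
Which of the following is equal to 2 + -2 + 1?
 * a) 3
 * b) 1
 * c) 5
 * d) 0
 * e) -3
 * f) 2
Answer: b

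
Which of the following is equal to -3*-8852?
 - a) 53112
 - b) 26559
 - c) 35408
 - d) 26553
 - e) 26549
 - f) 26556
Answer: f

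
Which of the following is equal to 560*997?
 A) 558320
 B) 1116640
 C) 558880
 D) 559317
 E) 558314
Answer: A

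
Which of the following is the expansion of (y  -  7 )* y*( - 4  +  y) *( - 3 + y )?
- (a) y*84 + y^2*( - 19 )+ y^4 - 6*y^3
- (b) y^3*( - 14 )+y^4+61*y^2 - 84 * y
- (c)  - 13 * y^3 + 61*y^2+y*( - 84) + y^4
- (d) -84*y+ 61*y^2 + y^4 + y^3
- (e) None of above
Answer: b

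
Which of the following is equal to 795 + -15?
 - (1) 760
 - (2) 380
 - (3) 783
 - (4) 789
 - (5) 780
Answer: 5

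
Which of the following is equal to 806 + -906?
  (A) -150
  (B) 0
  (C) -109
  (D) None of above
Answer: D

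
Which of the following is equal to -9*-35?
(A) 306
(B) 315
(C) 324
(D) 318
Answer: B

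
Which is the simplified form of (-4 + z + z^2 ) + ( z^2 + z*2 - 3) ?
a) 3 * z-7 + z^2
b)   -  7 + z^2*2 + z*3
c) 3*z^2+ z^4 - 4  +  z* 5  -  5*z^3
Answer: b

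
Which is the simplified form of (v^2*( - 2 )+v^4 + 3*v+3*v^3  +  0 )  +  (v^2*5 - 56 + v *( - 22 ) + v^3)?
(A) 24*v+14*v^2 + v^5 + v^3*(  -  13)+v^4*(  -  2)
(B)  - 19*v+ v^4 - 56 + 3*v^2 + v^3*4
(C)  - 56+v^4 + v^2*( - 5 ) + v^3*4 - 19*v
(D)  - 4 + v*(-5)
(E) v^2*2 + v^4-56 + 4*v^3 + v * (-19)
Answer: B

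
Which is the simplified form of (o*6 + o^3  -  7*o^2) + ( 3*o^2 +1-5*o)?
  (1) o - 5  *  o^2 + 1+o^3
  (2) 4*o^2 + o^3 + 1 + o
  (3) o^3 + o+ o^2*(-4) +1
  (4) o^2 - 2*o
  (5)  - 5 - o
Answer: 3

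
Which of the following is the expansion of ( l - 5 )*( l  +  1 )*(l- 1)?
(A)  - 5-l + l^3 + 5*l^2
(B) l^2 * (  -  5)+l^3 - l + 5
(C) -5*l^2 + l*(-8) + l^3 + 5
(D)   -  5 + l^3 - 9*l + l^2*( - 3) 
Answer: B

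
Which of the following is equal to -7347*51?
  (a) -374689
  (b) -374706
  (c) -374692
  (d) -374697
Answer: d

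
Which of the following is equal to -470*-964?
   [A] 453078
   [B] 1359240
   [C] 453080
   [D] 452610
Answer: C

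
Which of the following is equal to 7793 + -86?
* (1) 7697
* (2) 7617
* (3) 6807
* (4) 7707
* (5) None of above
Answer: 4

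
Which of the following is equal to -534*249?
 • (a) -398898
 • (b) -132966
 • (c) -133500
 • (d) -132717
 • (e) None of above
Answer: b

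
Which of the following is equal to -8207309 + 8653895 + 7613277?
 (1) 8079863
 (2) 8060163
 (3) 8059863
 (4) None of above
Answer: 3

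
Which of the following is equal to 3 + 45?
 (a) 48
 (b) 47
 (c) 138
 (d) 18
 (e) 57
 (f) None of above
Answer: a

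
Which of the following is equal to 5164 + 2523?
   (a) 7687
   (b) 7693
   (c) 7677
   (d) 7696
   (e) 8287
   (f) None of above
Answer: a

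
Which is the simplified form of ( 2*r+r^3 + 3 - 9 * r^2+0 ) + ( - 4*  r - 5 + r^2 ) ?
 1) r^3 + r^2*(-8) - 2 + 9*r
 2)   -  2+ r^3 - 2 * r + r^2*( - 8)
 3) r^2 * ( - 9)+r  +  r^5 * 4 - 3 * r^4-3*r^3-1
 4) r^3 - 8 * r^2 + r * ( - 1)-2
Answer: 2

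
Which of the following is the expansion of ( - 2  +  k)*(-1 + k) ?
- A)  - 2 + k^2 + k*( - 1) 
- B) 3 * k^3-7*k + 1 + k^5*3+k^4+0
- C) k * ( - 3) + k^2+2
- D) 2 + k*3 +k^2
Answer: C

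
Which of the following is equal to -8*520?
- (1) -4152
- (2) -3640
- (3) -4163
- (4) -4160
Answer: 4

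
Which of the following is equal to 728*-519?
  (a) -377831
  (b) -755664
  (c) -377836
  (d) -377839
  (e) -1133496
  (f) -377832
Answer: f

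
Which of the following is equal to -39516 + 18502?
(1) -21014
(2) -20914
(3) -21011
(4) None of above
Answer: 1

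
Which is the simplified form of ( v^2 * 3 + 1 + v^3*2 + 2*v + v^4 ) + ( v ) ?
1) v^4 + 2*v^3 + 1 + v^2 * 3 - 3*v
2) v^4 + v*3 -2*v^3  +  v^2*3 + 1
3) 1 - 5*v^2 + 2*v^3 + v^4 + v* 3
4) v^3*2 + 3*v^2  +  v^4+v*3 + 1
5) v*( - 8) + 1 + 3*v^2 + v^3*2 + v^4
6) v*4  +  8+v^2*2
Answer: 4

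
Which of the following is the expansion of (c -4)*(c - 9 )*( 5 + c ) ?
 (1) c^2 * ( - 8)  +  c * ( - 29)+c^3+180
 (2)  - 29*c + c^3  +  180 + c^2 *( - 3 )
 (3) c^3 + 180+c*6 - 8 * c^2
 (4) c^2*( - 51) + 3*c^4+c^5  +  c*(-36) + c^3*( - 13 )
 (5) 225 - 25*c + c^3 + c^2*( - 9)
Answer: 1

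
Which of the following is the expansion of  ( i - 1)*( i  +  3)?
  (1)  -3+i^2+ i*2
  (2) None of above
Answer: 1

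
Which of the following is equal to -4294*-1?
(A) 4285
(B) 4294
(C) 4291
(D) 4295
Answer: B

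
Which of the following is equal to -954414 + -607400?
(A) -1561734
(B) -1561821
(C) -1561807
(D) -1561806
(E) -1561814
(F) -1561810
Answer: E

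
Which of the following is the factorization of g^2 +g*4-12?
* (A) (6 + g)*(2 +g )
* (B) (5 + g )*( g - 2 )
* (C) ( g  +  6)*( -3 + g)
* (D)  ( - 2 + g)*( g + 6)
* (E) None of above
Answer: D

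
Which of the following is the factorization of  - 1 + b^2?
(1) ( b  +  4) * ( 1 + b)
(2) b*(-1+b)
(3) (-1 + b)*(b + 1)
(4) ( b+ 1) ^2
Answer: 3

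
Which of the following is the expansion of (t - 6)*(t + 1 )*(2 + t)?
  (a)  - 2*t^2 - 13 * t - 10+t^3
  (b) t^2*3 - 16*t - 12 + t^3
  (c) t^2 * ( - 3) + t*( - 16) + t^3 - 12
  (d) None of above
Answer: c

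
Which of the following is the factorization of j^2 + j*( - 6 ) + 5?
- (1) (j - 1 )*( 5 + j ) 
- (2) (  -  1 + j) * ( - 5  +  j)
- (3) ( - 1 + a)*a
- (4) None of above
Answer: 2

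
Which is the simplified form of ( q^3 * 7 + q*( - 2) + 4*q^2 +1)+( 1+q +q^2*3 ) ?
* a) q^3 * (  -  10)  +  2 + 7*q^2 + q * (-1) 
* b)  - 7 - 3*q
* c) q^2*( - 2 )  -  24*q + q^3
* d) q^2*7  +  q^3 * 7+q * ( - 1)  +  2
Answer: d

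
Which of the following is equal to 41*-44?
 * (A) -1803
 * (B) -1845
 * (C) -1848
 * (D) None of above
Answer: D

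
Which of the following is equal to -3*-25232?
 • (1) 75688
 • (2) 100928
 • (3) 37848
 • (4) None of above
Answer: 4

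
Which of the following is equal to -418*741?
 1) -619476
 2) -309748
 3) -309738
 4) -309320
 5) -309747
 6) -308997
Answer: 3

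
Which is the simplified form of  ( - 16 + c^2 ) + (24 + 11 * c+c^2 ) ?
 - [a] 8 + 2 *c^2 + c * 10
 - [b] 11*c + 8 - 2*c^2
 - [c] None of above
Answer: c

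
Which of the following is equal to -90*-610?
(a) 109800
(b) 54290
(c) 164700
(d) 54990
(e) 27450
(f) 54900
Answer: f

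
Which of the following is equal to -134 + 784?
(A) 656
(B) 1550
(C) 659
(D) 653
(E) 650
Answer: E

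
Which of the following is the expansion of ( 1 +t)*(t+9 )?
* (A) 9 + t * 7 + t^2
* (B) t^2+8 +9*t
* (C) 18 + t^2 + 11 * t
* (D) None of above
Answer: D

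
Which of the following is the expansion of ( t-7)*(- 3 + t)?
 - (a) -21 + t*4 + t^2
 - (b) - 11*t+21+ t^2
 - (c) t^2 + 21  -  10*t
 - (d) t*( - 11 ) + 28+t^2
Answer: c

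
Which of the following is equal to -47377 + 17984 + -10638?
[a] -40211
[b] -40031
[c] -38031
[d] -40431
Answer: b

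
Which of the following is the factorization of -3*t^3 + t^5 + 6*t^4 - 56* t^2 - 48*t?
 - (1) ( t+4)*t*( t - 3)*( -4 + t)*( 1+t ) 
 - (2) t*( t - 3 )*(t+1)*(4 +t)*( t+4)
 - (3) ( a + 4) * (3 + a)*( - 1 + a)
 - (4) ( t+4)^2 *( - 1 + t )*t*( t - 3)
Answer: 2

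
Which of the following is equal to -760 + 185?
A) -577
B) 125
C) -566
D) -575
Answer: D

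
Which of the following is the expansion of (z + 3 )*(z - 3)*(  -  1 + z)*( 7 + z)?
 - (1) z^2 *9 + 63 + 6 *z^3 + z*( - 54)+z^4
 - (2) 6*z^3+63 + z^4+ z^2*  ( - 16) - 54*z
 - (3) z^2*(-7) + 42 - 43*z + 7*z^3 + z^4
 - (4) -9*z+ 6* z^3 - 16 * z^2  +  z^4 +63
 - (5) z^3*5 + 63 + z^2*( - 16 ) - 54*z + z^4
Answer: 2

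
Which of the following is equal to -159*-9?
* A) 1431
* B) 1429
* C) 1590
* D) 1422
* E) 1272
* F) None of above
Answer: A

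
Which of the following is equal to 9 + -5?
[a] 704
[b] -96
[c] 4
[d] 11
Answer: c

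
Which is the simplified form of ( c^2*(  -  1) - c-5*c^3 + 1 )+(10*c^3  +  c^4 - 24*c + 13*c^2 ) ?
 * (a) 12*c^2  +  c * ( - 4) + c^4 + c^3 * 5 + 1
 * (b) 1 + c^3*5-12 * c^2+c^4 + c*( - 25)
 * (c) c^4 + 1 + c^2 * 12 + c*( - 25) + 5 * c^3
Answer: c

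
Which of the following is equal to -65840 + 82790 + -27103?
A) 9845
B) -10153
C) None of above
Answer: B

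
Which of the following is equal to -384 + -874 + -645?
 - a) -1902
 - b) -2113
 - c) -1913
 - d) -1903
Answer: d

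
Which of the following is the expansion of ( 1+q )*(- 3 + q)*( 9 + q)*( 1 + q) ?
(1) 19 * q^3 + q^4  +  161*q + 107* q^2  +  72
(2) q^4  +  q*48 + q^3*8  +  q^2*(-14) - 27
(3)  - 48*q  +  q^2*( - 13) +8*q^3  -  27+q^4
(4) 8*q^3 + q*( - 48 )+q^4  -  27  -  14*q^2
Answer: 4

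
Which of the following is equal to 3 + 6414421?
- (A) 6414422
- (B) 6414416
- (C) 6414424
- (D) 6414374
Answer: C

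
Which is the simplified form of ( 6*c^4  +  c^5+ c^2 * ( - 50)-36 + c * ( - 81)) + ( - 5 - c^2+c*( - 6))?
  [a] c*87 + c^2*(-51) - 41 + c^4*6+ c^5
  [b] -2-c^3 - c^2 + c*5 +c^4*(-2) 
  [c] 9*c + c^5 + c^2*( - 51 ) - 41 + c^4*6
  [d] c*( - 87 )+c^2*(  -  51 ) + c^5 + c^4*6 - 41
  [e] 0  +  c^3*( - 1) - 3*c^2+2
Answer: d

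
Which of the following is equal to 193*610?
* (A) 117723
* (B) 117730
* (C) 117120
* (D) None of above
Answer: B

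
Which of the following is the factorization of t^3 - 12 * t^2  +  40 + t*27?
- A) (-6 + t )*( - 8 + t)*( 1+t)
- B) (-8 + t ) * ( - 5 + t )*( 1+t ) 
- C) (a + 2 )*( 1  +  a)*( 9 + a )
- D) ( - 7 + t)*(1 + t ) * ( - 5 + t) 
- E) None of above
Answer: B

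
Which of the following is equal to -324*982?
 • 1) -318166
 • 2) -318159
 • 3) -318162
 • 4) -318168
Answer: 4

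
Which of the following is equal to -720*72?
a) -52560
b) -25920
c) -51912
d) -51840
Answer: d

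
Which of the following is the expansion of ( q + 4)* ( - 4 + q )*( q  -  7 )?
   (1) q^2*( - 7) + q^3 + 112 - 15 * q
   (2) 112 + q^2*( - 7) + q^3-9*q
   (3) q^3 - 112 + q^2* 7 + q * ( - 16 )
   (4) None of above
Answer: 4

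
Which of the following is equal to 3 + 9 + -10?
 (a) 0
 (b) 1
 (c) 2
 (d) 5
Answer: c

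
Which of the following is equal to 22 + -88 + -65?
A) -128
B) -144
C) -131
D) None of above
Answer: C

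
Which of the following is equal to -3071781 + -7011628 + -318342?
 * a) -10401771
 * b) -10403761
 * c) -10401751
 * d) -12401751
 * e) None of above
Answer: c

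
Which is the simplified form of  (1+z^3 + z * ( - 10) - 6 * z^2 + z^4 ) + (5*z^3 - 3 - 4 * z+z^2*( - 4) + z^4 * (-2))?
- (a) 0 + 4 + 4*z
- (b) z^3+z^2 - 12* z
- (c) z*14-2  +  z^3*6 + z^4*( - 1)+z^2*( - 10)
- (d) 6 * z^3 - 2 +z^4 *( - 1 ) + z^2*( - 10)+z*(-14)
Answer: d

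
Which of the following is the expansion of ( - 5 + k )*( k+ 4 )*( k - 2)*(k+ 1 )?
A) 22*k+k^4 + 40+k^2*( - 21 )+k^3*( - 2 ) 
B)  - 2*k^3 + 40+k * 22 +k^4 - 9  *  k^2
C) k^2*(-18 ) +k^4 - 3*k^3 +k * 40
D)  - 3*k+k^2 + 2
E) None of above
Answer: A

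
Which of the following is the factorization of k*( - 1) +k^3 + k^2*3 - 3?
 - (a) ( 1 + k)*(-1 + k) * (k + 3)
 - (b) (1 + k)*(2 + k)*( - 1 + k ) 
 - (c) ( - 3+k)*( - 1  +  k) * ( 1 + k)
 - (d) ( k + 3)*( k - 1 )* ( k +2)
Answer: a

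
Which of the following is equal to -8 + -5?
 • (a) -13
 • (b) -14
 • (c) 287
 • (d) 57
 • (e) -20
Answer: a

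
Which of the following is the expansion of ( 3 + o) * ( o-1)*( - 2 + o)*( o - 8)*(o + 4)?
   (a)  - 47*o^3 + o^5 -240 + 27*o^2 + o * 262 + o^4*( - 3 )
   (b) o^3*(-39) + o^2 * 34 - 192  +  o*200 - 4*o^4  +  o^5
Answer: b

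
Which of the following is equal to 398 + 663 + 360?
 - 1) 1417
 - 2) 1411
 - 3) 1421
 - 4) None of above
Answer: 3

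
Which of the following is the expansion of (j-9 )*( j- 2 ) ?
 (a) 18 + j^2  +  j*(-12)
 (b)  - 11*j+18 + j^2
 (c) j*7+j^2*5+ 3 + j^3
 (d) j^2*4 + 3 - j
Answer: b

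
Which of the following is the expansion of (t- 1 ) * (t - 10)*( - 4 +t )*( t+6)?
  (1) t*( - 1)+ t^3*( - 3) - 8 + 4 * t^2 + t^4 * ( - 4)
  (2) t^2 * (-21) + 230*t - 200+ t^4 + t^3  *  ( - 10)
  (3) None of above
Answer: 3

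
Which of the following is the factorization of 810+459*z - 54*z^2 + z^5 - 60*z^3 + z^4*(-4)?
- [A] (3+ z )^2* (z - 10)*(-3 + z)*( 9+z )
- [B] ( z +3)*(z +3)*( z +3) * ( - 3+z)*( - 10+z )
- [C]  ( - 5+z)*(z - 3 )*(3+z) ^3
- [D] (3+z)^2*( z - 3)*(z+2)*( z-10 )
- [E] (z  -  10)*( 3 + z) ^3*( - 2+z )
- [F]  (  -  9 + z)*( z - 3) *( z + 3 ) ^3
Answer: B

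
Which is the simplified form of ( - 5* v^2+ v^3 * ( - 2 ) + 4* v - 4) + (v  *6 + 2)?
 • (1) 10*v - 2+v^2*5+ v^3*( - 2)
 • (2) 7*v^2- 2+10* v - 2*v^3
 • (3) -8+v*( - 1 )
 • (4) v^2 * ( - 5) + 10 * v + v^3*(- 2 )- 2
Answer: 4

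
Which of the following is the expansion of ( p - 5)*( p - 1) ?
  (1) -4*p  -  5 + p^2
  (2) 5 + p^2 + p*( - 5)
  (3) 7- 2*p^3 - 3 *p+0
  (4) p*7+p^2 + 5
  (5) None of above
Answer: 5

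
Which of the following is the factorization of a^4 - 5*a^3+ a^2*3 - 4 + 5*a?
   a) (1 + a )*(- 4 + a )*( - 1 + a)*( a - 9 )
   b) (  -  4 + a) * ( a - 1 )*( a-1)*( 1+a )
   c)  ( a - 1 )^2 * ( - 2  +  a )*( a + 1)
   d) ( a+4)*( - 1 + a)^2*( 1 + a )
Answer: b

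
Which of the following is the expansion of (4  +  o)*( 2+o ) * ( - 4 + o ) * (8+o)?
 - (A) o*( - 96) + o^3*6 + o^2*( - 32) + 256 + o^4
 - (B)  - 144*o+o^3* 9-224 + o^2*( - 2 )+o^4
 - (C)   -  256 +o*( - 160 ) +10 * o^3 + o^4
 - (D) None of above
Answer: C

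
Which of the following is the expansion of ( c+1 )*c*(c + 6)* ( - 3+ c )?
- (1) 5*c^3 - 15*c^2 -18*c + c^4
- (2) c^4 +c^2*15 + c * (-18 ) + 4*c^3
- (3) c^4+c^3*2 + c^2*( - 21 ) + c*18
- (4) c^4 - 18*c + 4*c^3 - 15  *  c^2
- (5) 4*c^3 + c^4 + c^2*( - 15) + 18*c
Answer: 4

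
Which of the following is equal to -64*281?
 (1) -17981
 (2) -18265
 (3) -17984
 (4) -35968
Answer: 3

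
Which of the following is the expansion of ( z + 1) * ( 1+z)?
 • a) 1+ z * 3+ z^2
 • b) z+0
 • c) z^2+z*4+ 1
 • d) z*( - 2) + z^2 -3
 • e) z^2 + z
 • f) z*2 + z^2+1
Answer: f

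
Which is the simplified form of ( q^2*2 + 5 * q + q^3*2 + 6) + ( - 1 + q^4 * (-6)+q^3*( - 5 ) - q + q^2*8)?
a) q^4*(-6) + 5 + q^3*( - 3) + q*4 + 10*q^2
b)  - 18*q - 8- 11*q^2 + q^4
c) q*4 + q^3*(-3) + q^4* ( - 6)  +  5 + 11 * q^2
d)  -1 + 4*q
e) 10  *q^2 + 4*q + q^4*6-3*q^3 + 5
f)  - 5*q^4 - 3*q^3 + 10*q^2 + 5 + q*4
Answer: a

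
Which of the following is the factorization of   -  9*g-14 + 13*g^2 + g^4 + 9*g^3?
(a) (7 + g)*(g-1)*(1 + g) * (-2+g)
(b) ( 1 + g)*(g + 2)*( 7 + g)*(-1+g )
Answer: b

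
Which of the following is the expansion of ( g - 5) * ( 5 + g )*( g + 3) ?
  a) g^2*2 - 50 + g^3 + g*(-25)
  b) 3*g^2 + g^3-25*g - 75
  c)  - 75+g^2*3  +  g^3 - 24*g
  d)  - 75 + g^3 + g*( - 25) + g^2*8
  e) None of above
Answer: b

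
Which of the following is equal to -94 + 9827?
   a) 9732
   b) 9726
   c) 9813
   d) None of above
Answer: d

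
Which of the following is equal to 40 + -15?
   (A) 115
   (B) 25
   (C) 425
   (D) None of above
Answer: B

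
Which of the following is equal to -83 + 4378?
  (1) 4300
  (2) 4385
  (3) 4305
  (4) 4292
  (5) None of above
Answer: 5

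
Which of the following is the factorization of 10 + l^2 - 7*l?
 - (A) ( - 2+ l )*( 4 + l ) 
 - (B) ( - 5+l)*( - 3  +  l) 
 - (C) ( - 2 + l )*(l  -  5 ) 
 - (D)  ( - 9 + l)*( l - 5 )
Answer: C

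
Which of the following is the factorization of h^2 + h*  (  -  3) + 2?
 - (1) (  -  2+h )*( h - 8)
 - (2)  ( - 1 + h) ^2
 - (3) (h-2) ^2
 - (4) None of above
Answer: 4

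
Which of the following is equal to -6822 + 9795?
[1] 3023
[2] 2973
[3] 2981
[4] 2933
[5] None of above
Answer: 2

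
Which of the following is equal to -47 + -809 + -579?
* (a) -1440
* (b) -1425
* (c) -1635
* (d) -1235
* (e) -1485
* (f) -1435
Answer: f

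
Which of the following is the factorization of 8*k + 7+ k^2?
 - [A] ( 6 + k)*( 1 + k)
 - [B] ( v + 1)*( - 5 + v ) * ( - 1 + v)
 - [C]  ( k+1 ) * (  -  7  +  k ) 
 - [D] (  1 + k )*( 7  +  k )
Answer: D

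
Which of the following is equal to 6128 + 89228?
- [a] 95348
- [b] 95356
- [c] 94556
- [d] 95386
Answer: b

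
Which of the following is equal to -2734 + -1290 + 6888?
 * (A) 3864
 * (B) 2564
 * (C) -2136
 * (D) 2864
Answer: D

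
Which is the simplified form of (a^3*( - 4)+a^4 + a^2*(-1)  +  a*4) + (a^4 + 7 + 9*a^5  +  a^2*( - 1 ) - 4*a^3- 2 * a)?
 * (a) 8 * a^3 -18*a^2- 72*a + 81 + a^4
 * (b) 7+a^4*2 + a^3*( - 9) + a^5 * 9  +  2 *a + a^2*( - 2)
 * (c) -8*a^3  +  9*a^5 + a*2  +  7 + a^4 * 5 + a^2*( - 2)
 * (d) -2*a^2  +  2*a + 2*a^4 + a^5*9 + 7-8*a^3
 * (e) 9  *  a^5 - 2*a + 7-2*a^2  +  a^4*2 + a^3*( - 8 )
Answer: d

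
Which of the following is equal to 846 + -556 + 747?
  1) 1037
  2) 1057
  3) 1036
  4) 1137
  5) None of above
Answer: 1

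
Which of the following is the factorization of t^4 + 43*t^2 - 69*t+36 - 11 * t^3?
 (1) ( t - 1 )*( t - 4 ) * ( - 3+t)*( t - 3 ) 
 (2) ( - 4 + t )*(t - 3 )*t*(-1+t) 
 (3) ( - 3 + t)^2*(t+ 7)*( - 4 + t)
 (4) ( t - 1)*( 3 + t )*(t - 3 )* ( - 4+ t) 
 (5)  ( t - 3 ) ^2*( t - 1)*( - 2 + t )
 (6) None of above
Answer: 1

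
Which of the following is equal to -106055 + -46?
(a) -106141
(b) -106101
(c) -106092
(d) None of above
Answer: b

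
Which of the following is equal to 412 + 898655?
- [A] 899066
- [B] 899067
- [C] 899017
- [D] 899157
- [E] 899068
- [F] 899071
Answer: B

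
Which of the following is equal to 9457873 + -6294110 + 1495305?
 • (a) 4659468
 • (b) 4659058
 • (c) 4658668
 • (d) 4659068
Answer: d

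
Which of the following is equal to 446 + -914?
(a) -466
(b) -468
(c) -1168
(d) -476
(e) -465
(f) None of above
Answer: b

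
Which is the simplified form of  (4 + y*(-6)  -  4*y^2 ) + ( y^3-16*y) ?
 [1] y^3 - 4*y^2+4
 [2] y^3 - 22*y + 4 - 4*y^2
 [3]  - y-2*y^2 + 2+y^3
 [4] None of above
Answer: 2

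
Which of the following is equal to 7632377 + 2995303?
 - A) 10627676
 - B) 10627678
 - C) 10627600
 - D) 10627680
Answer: D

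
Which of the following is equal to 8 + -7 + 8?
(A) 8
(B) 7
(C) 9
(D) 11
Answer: C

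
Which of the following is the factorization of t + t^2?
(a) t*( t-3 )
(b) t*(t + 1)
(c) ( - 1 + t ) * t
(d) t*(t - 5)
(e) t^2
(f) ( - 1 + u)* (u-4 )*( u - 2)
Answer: b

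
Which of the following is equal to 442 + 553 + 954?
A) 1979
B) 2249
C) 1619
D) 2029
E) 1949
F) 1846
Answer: E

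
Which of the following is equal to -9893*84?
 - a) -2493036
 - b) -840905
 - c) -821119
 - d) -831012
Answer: d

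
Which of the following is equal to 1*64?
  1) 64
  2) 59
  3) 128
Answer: 1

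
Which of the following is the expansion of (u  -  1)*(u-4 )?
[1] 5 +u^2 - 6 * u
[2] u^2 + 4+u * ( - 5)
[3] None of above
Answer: 2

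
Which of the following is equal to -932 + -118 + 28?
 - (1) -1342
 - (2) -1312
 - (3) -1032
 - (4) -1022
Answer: 4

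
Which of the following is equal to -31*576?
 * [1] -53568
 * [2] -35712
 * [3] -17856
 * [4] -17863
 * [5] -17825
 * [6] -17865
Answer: 3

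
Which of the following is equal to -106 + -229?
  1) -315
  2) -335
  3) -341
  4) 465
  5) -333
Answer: 2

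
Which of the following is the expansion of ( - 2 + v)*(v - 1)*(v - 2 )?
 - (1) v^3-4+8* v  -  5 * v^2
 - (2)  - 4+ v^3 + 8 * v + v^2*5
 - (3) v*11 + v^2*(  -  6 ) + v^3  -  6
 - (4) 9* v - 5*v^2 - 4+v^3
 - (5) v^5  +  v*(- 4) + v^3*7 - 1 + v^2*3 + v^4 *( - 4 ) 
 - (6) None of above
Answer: 1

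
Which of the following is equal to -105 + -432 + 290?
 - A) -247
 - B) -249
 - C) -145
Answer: A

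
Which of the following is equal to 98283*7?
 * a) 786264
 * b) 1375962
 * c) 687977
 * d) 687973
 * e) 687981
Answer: e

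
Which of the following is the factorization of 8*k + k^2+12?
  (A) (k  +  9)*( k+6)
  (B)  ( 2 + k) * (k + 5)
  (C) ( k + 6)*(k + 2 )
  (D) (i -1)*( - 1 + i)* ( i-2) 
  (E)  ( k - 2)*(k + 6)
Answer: C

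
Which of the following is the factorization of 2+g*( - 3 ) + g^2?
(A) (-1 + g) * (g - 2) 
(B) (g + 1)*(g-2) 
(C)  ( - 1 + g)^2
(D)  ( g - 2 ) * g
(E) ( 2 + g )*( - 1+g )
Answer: A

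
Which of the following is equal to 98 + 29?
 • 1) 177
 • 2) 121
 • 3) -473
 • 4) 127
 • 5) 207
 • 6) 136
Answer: 4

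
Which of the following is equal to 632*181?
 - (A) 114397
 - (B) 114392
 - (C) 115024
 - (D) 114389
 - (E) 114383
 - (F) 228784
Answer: B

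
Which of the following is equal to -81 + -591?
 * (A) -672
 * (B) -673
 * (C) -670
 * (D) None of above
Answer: A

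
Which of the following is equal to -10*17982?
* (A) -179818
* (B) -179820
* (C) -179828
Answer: B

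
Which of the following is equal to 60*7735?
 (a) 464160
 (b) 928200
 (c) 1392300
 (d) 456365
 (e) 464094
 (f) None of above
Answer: f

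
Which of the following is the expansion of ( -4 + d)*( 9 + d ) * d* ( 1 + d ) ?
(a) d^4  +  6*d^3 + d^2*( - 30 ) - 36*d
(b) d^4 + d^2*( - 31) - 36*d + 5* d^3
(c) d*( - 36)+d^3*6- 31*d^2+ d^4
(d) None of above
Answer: c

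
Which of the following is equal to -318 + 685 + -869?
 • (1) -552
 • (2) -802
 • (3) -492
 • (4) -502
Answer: 4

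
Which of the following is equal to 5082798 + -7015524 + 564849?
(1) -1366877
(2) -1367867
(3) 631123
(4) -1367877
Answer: 4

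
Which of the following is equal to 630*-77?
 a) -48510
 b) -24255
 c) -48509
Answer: a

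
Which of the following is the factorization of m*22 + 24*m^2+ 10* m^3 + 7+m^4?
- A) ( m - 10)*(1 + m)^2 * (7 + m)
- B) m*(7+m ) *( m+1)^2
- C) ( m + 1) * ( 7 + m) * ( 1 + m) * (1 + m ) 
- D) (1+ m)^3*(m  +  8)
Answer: C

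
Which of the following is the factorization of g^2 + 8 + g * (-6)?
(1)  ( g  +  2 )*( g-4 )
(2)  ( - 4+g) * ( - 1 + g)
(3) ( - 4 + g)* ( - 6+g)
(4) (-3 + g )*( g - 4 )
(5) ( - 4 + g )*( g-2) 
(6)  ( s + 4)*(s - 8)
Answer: 5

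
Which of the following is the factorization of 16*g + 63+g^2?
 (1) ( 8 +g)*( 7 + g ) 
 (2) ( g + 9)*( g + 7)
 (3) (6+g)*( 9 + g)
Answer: 2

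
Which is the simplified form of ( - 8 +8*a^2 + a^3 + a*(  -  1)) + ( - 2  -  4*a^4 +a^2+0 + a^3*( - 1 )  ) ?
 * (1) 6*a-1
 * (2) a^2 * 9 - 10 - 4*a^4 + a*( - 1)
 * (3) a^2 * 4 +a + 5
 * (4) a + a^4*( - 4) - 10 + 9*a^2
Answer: 2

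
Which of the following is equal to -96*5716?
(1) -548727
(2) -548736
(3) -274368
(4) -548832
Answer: 2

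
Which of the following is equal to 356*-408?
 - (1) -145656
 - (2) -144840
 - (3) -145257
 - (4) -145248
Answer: 4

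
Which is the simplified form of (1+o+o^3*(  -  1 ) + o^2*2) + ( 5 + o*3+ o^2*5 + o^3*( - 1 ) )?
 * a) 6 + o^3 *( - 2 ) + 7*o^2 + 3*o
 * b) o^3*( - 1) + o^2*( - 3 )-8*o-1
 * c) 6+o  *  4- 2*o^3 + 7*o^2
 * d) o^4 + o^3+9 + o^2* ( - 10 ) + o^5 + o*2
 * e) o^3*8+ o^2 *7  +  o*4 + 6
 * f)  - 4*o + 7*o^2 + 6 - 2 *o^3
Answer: c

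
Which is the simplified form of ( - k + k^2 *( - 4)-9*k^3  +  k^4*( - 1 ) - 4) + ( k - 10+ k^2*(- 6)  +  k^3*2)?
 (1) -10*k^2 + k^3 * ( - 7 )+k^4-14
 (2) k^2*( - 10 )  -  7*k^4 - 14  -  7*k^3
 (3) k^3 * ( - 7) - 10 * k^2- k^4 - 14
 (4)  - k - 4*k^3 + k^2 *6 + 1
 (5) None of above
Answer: 3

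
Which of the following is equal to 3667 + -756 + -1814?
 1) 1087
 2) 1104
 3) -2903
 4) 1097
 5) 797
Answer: 4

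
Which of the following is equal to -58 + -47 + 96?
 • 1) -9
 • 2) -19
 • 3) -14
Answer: 1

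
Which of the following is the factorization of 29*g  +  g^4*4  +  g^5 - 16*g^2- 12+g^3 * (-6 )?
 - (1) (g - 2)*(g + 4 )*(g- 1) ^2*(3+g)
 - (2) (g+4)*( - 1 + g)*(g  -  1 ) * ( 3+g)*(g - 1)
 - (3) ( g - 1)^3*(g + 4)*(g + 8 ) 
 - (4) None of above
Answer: 2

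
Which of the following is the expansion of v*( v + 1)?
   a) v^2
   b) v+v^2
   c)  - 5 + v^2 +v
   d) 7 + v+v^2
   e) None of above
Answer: b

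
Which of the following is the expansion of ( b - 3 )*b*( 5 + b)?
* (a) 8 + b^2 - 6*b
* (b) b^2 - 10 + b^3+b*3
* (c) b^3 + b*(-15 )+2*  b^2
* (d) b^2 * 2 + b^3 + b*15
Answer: c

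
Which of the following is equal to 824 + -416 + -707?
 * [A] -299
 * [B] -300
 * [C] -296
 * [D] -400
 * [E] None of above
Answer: A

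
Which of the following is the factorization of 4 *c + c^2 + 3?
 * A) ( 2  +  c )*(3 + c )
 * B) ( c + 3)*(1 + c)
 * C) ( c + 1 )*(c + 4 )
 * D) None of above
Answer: B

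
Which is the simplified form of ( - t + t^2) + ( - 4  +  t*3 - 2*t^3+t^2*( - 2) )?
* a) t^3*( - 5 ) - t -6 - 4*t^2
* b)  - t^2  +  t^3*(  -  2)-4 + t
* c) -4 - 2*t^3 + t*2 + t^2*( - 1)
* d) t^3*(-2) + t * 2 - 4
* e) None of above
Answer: c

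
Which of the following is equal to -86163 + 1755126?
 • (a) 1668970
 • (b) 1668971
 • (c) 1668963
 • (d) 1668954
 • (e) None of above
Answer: c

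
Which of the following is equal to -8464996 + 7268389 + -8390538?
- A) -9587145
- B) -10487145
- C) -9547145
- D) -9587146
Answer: A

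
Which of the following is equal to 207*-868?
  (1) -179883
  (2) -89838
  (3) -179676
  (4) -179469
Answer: 3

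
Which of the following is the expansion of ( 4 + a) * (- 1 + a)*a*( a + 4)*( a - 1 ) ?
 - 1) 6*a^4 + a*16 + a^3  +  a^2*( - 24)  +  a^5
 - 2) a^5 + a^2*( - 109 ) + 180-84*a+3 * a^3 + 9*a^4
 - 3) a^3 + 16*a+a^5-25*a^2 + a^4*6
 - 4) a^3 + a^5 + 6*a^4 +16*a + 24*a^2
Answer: 1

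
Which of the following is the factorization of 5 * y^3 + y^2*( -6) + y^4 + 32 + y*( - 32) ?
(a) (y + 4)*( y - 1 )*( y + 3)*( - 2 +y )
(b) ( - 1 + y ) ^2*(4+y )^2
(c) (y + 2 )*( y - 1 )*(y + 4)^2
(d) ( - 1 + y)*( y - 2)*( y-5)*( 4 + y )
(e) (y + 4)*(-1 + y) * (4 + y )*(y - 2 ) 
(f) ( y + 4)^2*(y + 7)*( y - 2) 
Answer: e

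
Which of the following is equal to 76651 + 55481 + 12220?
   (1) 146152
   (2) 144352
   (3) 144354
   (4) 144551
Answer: 2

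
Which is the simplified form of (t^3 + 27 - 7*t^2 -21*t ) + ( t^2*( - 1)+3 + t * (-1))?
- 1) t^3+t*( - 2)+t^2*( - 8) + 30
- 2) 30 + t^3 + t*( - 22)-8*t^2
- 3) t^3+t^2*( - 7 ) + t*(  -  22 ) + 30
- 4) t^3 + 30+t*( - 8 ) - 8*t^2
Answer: 2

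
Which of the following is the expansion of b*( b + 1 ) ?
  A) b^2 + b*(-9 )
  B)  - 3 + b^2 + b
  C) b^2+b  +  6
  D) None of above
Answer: D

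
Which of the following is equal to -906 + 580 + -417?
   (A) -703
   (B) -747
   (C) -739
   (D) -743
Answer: D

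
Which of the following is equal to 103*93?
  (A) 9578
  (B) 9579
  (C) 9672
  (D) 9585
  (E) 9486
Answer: B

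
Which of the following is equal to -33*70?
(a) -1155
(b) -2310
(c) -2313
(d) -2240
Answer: b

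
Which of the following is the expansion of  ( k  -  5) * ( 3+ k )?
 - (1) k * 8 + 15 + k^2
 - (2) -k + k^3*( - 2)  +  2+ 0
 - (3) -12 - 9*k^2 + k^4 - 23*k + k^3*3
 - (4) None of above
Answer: 4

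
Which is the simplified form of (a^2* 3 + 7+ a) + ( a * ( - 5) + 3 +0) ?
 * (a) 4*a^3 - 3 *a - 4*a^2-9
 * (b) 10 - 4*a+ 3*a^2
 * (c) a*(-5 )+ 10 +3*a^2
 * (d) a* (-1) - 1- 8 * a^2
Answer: b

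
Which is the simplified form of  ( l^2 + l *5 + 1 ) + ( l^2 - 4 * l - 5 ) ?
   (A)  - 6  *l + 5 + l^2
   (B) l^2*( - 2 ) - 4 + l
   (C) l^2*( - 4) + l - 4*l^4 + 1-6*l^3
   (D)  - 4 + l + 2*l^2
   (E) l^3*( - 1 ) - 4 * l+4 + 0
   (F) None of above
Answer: D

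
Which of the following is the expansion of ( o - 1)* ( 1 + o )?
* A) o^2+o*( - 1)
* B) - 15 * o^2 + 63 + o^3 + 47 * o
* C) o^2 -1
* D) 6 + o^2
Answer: C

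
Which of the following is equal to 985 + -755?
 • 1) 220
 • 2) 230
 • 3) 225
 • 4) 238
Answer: 2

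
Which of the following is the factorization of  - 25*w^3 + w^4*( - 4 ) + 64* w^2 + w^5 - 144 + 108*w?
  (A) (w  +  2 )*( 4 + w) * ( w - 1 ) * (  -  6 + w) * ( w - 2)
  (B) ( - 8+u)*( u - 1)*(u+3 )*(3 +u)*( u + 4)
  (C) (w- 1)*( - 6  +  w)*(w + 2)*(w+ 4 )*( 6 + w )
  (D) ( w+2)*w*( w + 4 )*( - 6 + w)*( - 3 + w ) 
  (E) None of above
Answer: E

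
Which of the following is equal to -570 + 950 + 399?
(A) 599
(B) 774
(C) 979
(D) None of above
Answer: D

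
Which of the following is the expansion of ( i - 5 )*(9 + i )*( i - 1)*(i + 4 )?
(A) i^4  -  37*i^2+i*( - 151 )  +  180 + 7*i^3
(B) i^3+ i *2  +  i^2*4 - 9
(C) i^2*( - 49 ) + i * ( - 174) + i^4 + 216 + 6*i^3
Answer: A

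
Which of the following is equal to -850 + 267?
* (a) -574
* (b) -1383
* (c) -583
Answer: c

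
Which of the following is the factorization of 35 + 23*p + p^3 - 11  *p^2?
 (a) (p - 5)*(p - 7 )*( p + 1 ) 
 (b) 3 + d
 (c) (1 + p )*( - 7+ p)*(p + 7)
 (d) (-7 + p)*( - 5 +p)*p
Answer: a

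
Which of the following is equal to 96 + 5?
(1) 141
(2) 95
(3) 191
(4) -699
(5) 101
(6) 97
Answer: 5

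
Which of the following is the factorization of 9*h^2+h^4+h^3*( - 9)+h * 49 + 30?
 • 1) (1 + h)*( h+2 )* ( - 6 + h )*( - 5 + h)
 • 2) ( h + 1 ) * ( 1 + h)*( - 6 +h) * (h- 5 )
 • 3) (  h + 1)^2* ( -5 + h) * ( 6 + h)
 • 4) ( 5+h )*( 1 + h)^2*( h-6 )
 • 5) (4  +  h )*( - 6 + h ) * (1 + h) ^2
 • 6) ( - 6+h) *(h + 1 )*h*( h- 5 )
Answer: 2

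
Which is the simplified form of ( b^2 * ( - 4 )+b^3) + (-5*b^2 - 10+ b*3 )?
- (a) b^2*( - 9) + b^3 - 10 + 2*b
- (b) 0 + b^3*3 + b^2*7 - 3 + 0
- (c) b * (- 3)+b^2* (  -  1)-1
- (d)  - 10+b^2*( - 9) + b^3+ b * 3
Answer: d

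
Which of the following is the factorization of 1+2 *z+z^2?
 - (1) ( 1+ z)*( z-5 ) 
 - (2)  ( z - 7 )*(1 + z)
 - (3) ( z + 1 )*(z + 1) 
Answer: 3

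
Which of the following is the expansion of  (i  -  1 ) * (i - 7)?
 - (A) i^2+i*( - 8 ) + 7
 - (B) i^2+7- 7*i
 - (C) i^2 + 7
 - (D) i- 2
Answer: A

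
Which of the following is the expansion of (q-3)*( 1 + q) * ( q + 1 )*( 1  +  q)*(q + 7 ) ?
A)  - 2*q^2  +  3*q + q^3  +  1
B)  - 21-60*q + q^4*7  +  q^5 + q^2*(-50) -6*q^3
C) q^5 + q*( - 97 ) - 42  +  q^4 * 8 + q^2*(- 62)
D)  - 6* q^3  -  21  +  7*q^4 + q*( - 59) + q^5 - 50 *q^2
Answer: D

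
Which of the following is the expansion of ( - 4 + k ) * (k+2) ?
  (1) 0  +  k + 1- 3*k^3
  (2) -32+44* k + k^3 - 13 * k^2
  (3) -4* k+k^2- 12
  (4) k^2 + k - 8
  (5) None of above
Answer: 5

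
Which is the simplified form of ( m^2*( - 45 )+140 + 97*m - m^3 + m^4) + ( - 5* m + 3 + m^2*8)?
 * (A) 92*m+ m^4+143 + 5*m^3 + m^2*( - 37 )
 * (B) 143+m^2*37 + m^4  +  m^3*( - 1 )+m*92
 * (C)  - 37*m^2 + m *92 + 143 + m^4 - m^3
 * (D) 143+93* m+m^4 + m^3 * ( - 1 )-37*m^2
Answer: C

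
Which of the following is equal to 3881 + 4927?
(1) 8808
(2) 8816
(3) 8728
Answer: 1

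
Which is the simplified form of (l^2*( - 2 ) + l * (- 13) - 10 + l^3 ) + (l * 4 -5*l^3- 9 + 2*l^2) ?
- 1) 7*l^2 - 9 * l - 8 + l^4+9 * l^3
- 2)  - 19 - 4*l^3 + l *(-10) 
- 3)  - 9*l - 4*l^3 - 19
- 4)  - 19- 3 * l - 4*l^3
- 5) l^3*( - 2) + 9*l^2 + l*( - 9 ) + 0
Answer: 3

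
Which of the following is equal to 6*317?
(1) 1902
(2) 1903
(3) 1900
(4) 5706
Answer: 1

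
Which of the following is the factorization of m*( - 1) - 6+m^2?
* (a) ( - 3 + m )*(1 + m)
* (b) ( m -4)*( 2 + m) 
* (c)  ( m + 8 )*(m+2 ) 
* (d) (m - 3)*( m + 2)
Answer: d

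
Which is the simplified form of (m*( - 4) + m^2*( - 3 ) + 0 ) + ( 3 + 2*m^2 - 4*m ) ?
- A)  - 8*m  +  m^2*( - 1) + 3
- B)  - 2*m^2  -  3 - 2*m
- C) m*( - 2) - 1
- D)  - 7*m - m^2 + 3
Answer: A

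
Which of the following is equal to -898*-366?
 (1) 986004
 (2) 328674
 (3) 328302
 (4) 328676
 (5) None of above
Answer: 5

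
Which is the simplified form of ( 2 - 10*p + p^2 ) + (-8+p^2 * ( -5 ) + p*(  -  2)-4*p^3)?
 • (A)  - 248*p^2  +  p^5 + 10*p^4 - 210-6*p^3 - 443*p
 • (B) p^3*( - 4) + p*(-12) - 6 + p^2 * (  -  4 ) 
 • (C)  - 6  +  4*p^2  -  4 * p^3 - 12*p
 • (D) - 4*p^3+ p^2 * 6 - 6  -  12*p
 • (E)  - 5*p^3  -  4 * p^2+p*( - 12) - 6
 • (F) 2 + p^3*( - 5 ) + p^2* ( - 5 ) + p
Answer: B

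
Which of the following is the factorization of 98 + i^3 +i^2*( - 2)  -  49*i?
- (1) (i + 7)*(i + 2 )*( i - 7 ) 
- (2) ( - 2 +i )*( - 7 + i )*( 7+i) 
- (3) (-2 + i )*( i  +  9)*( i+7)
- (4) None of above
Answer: 2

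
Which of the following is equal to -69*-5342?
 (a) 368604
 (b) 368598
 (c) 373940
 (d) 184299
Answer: b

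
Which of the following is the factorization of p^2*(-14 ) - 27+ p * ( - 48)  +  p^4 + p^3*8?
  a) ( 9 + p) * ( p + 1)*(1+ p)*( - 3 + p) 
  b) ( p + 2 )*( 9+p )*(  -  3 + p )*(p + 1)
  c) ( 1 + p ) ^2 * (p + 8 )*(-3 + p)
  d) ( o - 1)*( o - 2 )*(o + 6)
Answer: a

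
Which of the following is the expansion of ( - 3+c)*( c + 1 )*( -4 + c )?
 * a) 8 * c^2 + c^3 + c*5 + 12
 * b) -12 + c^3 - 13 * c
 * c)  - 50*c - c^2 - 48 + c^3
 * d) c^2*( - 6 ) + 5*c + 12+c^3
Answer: d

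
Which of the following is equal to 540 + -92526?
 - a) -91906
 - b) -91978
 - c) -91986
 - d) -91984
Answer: c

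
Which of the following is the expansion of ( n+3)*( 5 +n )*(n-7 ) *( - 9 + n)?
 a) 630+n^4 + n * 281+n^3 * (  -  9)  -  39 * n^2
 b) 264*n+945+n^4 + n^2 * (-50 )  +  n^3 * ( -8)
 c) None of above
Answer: b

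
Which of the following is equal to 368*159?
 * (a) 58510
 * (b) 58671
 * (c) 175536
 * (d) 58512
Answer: d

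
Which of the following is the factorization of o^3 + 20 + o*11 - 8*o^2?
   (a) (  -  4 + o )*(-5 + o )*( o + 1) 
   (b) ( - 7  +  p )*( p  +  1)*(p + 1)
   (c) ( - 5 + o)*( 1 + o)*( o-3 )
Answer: a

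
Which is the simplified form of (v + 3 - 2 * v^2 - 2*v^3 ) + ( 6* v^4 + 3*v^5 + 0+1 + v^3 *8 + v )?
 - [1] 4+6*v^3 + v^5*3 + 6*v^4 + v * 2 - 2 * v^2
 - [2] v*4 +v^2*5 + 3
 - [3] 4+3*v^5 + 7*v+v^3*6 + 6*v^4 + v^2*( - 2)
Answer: 1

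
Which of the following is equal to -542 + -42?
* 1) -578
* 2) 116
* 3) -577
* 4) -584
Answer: 4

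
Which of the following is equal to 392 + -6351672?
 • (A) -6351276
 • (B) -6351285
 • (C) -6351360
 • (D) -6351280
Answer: D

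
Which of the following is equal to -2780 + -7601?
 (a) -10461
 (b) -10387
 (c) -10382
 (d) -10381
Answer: d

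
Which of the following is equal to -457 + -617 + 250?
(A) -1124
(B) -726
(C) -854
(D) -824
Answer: D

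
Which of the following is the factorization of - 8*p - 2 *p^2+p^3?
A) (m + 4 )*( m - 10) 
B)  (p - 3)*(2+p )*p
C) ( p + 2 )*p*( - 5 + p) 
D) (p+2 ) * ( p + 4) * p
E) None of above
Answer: E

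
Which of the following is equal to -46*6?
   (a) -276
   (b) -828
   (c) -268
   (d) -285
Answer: a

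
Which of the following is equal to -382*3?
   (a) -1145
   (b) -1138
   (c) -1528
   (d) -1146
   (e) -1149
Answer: d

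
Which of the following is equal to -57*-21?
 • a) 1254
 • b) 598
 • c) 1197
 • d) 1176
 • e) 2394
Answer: c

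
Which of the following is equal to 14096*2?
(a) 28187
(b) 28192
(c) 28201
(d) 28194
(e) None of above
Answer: b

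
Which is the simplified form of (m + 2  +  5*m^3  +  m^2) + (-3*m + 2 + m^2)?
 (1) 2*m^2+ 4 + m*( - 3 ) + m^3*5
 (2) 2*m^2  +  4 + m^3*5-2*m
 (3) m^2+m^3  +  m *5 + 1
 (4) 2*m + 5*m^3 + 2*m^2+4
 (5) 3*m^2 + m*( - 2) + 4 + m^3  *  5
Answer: 2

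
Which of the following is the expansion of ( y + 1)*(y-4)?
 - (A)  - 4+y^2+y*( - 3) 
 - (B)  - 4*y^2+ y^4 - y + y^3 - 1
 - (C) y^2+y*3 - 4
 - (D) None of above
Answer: A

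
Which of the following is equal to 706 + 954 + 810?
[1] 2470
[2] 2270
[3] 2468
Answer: 1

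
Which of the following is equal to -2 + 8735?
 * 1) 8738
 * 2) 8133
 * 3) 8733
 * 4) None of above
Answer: 3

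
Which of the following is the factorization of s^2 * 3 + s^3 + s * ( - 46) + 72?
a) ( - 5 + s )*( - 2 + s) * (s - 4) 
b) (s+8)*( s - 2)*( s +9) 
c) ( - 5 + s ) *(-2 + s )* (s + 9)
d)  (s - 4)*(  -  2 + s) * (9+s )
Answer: d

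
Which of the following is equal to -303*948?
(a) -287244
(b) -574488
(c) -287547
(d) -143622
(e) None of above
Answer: a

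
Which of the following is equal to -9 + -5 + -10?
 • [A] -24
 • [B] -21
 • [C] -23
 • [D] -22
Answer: A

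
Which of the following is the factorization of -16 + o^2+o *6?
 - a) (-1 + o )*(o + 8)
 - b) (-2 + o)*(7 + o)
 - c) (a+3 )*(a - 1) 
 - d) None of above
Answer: d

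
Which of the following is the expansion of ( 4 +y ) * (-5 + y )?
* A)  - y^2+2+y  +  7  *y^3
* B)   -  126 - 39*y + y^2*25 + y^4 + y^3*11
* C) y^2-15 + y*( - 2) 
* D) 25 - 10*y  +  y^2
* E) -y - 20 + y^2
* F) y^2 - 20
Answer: E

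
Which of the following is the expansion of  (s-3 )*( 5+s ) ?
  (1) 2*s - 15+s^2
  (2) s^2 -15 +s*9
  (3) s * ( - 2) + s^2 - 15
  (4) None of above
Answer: 1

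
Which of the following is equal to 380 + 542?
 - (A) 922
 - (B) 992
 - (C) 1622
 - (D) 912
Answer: A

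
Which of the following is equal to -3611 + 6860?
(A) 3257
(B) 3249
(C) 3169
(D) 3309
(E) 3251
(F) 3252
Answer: B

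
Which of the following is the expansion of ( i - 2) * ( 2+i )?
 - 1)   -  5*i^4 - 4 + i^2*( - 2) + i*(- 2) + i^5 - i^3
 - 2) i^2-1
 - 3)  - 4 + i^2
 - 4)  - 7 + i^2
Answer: 3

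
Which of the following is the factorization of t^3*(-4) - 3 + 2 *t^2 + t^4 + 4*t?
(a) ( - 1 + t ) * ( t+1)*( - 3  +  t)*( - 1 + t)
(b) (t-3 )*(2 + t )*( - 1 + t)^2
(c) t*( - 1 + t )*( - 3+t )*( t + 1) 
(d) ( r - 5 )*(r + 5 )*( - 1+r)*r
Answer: a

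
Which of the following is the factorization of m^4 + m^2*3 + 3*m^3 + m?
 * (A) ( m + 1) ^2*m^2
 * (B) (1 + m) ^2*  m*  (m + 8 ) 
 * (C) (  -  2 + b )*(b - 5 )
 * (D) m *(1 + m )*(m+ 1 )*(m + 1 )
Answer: D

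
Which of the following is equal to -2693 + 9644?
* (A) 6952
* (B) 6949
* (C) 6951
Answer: C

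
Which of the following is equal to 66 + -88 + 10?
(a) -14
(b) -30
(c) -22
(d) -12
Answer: d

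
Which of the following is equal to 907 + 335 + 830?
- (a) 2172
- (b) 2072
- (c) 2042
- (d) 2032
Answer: b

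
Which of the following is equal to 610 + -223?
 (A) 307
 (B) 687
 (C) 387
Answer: C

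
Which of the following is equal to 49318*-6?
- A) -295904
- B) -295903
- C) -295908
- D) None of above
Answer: C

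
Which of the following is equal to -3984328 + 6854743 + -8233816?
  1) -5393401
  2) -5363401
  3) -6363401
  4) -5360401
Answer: 2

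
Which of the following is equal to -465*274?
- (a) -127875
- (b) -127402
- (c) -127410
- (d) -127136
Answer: c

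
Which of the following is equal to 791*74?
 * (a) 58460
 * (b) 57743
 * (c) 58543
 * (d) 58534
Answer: d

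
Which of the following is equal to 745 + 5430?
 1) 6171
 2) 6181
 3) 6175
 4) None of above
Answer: 3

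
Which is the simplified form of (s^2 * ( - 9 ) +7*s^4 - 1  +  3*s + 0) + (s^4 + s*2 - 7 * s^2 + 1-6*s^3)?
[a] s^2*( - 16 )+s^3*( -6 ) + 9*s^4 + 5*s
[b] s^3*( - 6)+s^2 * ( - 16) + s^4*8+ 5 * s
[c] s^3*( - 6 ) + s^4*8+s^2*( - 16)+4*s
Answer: b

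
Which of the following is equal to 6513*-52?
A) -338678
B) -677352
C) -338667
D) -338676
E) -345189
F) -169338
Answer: D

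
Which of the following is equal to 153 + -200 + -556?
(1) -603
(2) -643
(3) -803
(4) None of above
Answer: 1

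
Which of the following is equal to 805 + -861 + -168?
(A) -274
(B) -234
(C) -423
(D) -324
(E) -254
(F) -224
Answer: F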